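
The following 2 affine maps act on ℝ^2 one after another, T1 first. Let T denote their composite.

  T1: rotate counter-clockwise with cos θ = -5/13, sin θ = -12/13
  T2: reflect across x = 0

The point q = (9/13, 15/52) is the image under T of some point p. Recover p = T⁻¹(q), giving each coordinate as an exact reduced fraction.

T1 = [-5/13 12/13 0; -12/13 -5/13 0; 0 0 1]
T2·T1 = [5/13 -12/13 0; -12/13 -5/13 0; 0 0 1]
det M = -1; M⁻¹ = [5/13 -12/13 0; -12/13 -5/13 0; 0 0 1]
M⁻¹ · (9/13, 15/52)ᵀ = (0, -3/4)ᵀ

p = (0, -3/4)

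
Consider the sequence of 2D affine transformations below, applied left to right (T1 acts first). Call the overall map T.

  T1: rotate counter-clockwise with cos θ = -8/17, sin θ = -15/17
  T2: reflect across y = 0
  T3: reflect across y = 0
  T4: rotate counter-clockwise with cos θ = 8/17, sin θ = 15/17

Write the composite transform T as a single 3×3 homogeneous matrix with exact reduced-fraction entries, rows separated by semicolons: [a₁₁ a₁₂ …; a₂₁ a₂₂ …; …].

T = [161/289 240/289 0; -240/289 161/289 0; 0 0 1]

T1 = [-8/17 15/17 0; -15/17 -8/17 0; 0 0 1]
T2·T1 = [-8/17 15/17 0; 15/17 8/17 0; 0 0 1]
T3·…·T1 = [-8/17 15/17 0; -15/17 -8/17 0; 0 0 1]
T4·…·T1 = [161/289 240/289 0; -240/289 161/289 0; 0 0 1]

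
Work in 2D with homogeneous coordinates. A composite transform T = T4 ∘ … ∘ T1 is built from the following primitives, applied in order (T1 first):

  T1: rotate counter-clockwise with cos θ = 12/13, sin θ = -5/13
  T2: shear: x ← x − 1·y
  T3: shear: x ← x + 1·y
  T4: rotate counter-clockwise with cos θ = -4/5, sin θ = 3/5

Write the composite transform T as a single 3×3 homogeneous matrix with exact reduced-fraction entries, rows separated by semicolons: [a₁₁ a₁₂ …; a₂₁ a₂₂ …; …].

T1 = [12/13 5/13 0; -5/13 12/13 0; 0 0 1]
T2·T1 = [17/13 -7/13 0; -5/13 12/13 0; 0 0 1]
T3·…·T1 = [12/13 5/13 0; -5/13 12/13 0; 0 0 1]
T4·…·T1 = [-33/65 -56/65 0; 56/65 -33/65 0; 0 0 1]

T = [-33/65 -56/65 0; 56/65 -33/65 0; 0 0 1]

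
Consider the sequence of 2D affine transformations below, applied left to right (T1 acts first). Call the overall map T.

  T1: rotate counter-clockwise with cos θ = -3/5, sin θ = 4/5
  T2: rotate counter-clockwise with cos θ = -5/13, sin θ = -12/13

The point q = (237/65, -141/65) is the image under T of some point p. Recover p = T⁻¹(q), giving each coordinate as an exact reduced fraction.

T1 = [-3/5 -4/5 0; 4/5 -3/5 0; 0 0 1]
T2·T1 = [63/65 -16/65 0; 16/65 63/65 0; 0 0 1]
det M = 1; M⁻¹ = [63/65 16/65 0; -16/65 63/65 0; 0 0 1]
M⁻¹ · (237/65, -141/65)ᵀ = (3, -3)ᵀ

p = (3, -3)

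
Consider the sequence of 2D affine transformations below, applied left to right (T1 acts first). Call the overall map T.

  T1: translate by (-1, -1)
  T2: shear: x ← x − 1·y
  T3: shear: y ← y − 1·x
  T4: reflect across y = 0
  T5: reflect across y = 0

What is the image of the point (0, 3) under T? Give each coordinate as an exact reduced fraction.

T1 translate by (-1, -1): (0, 3) → (-1, 2)
T2 shear: x ← x − 1·y: (-1, 2) → (-3, 2)
T3 shear: y ← y − 1·x: (-3, 2) → (-3, 5)
T4 reflect across y = 0: (-3, 5) → (-3, -5)
T5 reflect across y = 0: (-3, -5) → (-3, 5)

T(p) = (-3, 5)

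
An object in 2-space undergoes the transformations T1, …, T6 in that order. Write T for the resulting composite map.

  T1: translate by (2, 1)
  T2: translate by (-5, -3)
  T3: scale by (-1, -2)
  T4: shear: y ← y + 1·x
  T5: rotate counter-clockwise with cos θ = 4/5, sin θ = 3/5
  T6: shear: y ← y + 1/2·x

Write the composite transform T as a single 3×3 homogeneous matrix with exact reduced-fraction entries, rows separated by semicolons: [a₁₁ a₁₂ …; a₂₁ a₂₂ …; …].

T = [-1/5 6/5 -9/5; -3/2 -1 13/2; 0 0 1]

T1 = [1 0 2; 0 1 1; 0 0 1]
T2·T1 = [1 0 -3; 0 1 -2; 0 0 1]
T3·…·T1 = [-1 0 3; 0 -2 4; 0 0 1]
T4·…·T1 = [-1 0 3; -1 -2 7; 0 0 1]
T5·…·T1 = [-1/5 6/5 -9/5; -7/5 -8/5 37/5; 0 0 1]
T6·…·T1 = [-1/5 6/5 -9/5; -3/2 -1 13/2; 0 0 1]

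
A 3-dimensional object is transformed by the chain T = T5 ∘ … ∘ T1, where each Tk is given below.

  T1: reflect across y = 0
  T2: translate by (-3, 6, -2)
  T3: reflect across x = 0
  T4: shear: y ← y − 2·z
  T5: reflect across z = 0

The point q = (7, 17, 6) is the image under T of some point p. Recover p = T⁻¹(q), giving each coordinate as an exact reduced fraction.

p = (-4, 1, -4)

T1 = [1 0 0 0; 0 -1 0 0; 0 0 1 0; 0 0 0 1]
T2·T1 = [1 0 0 -3; 0 -1 0 6; 0 0 1 -2; 0 0 0 1]
T3·…·T1 = [-1 0 0 3; 0 -1 0 6; 0 0 1 -2; 0 0 0 1]
T4·…·T1 = [-1 0 0 3; 0 -1 -2 10; 0 0 1 -2; 0 0 0 1]
T5·…·T1 = [-1 0 0 3; 0 -1 -2 10; 0 0 -1 2; 0 0 0 1]
det M = -1; M⁻¹ = [-1 0 0 3; 0 -1 2 6; 0 0 -1 2; 0 0 0 1]
M⁻¹ · (7, 17, 6)ᵀ = (-4, 1, -4)ᵀ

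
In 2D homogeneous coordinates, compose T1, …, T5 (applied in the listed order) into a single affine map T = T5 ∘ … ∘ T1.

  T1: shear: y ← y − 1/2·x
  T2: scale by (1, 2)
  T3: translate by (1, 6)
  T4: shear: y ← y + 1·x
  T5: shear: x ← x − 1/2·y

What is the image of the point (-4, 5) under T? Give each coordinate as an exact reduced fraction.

T1 shear: y ← y − 1/2·x: (-4, 5) → (-4, 7)
T2 scale by (1, 2): (-4, 7) → (-4, 14)
T3 translate by (1, 6): (-4, 14) → (-3, 20)
T4 shear: y ← y + 1·x: (-3, 20) → (-3, 17)
T5 shear: x ← x − 1/2·y: (-3, 17) → (-23/2, 17)

T(p) = (-23/2, 17)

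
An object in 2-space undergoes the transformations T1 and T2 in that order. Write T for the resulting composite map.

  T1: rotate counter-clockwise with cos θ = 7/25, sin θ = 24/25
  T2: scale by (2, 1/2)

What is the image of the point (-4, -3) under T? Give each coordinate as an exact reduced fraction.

T(p) = (88/25, -117/50)

T1 rotate counter-clockwise with cos θ = 7/25, sin θ = 24/25: (-4, -3) → (44/25, -117/25)
T2 scale by (2, 1/2): (44/25, -117/25) → (88/25, -117/50)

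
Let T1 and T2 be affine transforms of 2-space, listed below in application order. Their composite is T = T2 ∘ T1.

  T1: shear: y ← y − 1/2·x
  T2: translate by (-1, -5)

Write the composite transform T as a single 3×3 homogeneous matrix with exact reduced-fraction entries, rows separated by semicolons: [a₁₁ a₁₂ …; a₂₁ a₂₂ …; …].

T1 = [1 0 0; -1/2 1 0; 0 0 1]
T2·T1 = [1 0 -1; -1/2 1 -5; 0 0 1]

T = [1 0 -1; -1/2 1 -5; 0 0 1]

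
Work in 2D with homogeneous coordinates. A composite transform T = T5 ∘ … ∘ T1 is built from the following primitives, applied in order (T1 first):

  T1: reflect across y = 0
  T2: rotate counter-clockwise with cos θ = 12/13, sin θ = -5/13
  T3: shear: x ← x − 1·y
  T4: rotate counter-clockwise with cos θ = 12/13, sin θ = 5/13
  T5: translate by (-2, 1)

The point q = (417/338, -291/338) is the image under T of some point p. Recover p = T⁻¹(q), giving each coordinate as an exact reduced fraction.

T1 = [1 0 0; 0 -1 0; 0 0 1]
T2·T1 = [12/13 -5/13 0; -5/13 -12/13 0; 0 0 1]
T3·…·T1 = [17/13 7/13 0; -5/13 -12/13 0; 0 0 1]
T4·…·T1 = [229/169 144/169 0; 25/169 -109/169 0; 0 0 1]
T5·…·T1 = [229/169 144/169 -2; 25/169 -109/169 1; 0 0 1]
det M = -1; M⁻¹ = [109/169 144/169 74/169; 25/169 -229/169 279/169; 0 0 1]
M⁻¹ · (417/338, -291/338)ᵀ = (1/2, 3)ᵀ

p = (1/2, 3)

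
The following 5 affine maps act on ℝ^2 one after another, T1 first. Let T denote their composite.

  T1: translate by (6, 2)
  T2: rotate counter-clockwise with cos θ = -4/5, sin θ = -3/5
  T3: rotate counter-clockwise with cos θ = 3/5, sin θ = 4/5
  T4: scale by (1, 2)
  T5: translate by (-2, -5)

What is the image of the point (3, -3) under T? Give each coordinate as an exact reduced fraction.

T(p) = (-3, -23)

T1 translate by (6, 2): (3, -3) → (9, -1)
T2 rotate counter-clockwise with cos θ = -4/5, sin θ = -3/5: (9, -1) → (-39/5, -23/5)
T3 rotate counter-clockwise with cos θ = 3/5, sin θ = 4/5: (-39/5, -23/5) → (-1, -9)
T4 scale by (1, 2): (-1, -9) → (-1, -18)
T5 translate by (-2, -5): (-1, -18) → (-3, -23)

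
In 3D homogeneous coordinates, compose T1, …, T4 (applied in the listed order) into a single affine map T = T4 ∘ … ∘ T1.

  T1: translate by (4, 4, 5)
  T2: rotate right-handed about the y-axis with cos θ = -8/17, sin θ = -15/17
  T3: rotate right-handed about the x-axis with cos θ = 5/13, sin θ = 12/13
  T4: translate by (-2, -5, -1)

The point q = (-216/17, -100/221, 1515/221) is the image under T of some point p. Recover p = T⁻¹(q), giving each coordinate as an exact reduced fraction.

T1 = [1 0 0 4; 0 1 0 4; 0 0 1 5; 0 0 0 1]
T2·T1 = [-8/17 0 -15/17 -107/17; 0 1 0 4; 15/17 0 -8/17 20/17; 0 0 0 1]
T3·…·T1 = [-8/17 0 -15/17 -107/17; -180/221 5/13 96/221 100/221; 75/221 12/13 -40/221 916/221; 0 0 0 1]
T4·…·T1 = [-8/17 0 -15/17 -141/17; -180/221 5/13 96/221 -1005/221; 75/221 12/13 -40/221 695/221; 0 0 0 1]
det M = 1; M⁻¹ = [-8/17 -180/221 75/221 -1917/221; 0 5/13 12/13 -15/13; -15/17 96/221 -40/221 -1055/221; 0 0 0 1]
M⁻¹ · (-216/17, -100/221, 1515/221)ᵀ = (0, 5, 5)ᵀ

p = (0, 5, 5)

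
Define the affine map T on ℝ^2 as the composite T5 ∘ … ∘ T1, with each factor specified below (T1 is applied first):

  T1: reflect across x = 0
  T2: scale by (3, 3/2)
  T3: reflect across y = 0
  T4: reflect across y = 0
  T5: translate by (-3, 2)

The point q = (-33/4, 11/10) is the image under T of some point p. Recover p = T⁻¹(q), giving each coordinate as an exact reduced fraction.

T1 = [-1 0 0; 0 1 0; 0 0 1]
T2·T1 = [-3 0 0; 0 3/2 0; 0 0 1]
T3·…·T1 = [-3 0 0; 0 -3/2 0; 0 0 1]
T4·…·T1 = [-3 0 0; 0 3/2 0; 0 0 1]
T5·…·T1 = [-3 0 -3; 0 3/2 2; 0 0 1]
det M = -9/2; M⁻¹ = [-1/3 0 -1; 0 2/3 -4/3; 0 0 1]
M⁻¹ · (-33/4, 11/10)ᵀ = (7/4, -3/5)ᵀ

p = (7/4, -3/5)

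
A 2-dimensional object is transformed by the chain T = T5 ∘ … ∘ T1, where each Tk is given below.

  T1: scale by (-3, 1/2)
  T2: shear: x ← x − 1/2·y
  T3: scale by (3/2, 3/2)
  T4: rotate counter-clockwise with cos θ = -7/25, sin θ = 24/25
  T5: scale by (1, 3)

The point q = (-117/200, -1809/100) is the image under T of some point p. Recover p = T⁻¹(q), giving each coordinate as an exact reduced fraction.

p = (1, 3)

T1 = [-3 0 0; 0 1/2 0; 0 0 1]
T2·T1 = [-3 -1/4 0; 0 1/2 0; 0 0 1]
T3·…·T1 = [-9/2 -3/8 0; 0 3/4 0; 0 0 1]
T4·…·T1 = [63/50 -123/200 0; -108/25 -57/100 0; 0 0 1]
T5·…·T1 = [63/50 -123/200 0; -324/25 -171/100 0; 0 0 1]
det M = -81/8; M⁻¹ = [38/225 -41/675 0; -32/25 -28/225 0; 0 0 1]
M⁻¹ · (-117/200, -1809/100)ᵀ = (1, 3)ᵀ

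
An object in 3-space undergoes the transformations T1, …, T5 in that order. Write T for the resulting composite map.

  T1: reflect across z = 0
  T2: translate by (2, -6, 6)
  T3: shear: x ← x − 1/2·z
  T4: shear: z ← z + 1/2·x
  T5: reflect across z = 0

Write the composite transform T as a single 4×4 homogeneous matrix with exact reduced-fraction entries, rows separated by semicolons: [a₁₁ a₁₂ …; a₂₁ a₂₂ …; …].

T1 = [1 0 0 0; 0 1 0 0; 0 0 -1 0; 0 0 0 1]
T2·T1 = [1 0 0 2; 0 1 0 -6; 0 0 -1 6; 0 0 0 1]
T3·…·T1 = [1 0 1/2 -1; 0 1 0 -6; 0 0 -1 6; 0 0 0 1]
T4·…·T1 = [1 0 1/2 -1; 0 1 0 -6; 1/2 0 -3/4 11/2; 0 0 0 1]
T5·…·T1 = [1 0 1/2 -1; 0 1 0 -6; -1/2 0 3/4 -11/2; 0 0 0 1]

T = [1 0 1/2 -1; 0 1 0 -6; -1/2 0 3/4 -11/2; 0 0 0 1]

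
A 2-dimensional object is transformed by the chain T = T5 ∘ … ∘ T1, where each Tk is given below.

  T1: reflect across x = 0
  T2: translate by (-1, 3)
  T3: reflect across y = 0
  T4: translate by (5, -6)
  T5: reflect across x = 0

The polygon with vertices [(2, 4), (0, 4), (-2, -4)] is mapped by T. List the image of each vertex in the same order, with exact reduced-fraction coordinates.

T1 reflect across x = 0: (2, 4) → (-2, 4); (0, 4) → (0, 4); (-2, -4) → (2, -4)
T2 translate by (-1, 3): (-2, 4) → (-3, 7); (0, 4) → (-1, 7); (2, -4) → (1, -1)
T3 reflect across y = 0: (-3, 7) → (-3, -7); (-1, 7) → (-1, -7); (1, -1) → (1, 1)
T4 translate by (5, -6): (-3, -7) → (2, -13); (-1, -7) → (4, -13); (1, 1) → (6, -5)
T5 reflect across x = 0: (2, -13) → (-2, -13); (4, -13) → (-4, -13); (6, -5) → (-6, -5)

image vertices: (-2, -13), (-4, -13), (-6, -5)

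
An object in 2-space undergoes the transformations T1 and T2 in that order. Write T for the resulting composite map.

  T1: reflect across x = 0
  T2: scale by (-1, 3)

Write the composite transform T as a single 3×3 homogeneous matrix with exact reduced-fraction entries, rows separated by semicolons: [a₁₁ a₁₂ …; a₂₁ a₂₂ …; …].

T1 = [-1 0 0; 0 1 0; 0 0 1]
T2·T1 = [1 0 0; 0 3 0; 0 0 1]

T = [1 0 0; 0 3 0; 0 0 1]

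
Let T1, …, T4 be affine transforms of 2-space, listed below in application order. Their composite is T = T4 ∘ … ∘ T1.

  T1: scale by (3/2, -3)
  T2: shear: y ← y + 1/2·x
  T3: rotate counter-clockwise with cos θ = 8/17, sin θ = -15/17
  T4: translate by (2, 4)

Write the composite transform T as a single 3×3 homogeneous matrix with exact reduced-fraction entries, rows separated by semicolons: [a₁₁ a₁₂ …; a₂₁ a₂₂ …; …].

T = [93/68 -45/17 2; -33/34 -24/17 4; 0 0 1]

T1 = [3/2 0 0; 0 -3 0; 0 0 1]
T2·T1 = [3/2 0 0; 3/4 -3 0; 0 0 1]
T3·…·T1 = [93/68 -45/17 0; -33/34 -24/17 0; 0 0 1]
T4·…·T1 = [93/68 -45/17 2; -33/34 -24/17 4; 0 0 1]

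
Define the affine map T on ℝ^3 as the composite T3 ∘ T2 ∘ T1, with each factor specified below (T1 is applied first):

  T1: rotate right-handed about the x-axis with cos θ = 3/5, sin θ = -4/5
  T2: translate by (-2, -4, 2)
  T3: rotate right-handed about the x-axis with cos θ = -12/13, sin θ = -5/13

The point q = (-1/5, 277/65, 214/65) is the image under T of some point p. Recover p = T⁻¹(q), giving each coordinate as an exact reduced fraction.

T1 = [1 0 0 0; 0 3/5 4/5 0; 0 -4/5 3/5 0; 0 0 0 1]
T2·T1 = [1 0 0 -2; 0 3/5 4/5 -4; 0 -4/5 3/5 2; 0 0 0 1]
T3·…·T1 = [1 0 0 -2; 0 -56/65 -33/65 58/13; 0 33/65 -56/65 -4/13; 0 0 0 1]
det M = 1; M⁻¹ = [1 0 0 2; 0 -56/65 33/65 4; 0 -33/65 -56/65 2; 0 0 0 1]
M⁻¹ · (-1/5, 277/65, 214/65)ᵀ = (9/5, 2, -3)ᵀ

p = (9/5, 2, -3)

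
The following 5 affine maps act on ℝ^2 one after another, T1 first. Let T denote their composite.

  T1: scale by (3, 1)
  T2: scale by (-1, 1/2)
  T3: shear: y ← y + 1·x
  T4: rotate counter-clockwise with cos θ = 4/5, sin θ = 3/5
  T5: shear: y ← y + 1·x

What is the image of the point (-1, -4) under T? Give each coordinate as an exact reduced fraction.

T(p) = (9/5, 22/5)

T1 scale by (3, 1): (-1, -4) → (-3, -4)
T2 scale by (-1, 1/2): (-3, -4) → (3, -2)
T3 shear: y ← y + 1·x: (3, -2) → (3, 1)
T4 rotate counter-clockwise with cos θ = 4/5, sin θ = 3/5: (3, 1) → (9/5, 13/5)
T5 shear: y ← y + 1·x: (9/5, 13/5) → (9/5, 22/5)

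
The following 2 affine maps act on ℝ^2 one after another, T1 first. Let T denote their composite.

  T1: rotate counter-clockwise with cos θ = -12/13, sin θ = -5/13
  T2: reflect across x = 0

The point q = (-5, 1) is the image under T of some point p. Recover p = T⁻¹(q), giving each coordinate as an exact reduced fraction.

p = (-5, 1)

T1 = [-12/13 5/13 0; -5/13 -12/13 0; 0 0 1]
T2·T1 = [12/13 -5/13 0; -5/13 -12/13 0; 0 0 1]
det M = -1; M⁻¹ = [12/13 -5/13 0; -5/13 -12/13 0; 0 0 1]
M⁻¹ · (-5, 1)ᵀ = (-5, 1)ᵀ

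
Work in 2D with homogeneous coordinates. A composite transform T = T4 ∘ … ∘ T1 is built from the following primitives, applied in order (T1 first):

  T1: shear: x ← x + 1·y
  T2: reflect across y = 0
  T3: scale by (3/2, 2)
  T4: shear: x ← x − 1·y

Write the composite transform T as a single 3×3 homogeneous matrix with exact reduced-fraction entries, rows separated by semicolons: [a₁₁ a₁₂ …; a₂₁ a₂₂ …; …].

T = [3/2 7/2 0; 0 -2 0; 0 0 1]

T1 = [1 1 0; 0 1 0; 0 0 1]
T2·T1 = [1 1 0; 0 -1 0; 0 0 1]
T3·…·T1 = [3/2 3/2 0; 0 -2 0; 0 0 1]
T4·…·T1 = [3/2 7/2 0; 0 -2 0; 0 0 1]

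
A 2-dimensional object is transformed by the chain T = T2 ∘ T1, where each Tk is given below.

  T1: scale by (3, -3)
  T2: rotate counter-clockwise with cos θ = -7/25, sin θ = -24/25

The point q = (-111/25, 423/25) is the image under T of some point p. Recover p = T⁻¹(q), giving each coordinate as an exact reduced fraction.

T1 = [3 0 0; 0 -3 0; 0 0 1]
T2·T1 = [-21/25 -72/25 0; -72/25 21/25 0; 0 0 1]
det M = -9; M⁻¹ = [-7/75 -8/25 0; -8/25 7/75 0; 0 0 1]
M⁻¹ · (-111/25, 423/25)ᵀ = (-5, 3)ᵀ

p = (-5, 3)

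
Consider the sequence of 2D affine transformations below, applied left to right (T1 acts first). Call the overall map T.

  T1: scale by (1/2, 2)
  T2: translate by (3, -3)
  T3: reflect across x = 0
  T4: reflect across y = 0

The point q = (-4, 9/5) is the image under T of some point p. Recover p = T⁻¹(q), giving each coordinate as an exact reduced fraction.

T1 = [1/2 0 0; 0 2 0; 0 0 1]
T2·T1 = [1/2 0 3; 0 2 -3; 0 0 1]
T3·…·T1 = [-1/2 0 -3; 0 2 -3; 0 0 1]
T4·…·T1 = [-1/2 0 -3; 0 -2 3; 0 0 1]
det M = 1; M⁻¹ = [-2 0 -6; 0 -1/2 3/2; 0 0 1]
M⁻¹ · (-4, 9/5)ᵀ = (2, 3/5)ᵀ

p = (2, 3/5)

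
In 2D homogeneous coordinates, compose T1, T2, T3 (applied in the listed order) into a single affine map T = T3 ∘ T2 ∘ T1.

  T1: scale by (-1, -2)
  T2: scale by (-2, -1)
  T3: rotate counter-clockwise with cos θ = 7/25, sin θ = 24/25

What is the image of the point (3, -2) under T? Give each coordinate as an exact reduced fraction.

T(p) = (138/25, 116/25)

T1 scale by (-1, -2): (3, -2) → (-3, 4)
T2 scale by (-2, -1): (-3, 4) → (6, -4)
T3 rotate counter-clockwise with cos θ = 7/25, sin θ = 24/25: (6, -4) → (138/25, 116/25)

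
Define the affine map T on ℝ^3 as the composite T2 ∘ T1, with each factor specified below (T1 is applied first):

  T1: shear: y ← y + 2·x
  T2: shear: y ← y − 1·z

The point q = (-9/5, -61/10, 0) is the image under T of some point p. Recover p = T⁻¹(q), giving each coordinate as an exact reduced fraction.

p = (-9/5, -5/2, 0)

T1 = [1 0 0 0; 2 1 0 0; 0 0 1 0; 0 0 0 1]
T2·T1 = [1 0 0 0; 2 1 -1 0; 0 0 1 0; 0 0 0 1]
det M = 1; M⁻¹ = [1 0 0 0; -2 1 1 0; 0 0 1 0; 0 0 0 1]
M⁻¹ · (-9/5, -61/10, 0)ᵀ = (-9/5, -5/2, 0)ᵀ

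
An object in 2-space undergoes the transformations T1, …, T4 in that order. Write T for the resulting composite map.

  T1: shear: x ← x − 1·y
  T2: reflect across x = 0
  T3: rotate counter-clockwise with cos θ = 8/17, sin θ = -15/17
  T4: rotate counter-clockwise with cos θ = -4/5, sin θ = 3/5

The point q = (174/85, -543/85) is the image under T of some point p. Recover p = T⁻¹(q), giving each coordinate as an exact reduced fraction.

T1 = [1 -1 0; 0 1 0; 0 0 1]
T2·T1 = [-1 1 0; 0 1 0; 0 0 1]
T3·…·T1 = [-8/17 23/17 0; 15/17 -7/17 0; 0 0 1]
T4·…·T1 = [-13/85 -71/85 0; -84/85 97/85 0; 0 0 1]
det M = -1; M⁻¹ = [-97/85 -71/85 0; -84/85 13/85 0; 0 0 1]
M⁻¹ · (174/85, -543/85)ᵀ = (3, -3)ᵀ

p = (3, -3)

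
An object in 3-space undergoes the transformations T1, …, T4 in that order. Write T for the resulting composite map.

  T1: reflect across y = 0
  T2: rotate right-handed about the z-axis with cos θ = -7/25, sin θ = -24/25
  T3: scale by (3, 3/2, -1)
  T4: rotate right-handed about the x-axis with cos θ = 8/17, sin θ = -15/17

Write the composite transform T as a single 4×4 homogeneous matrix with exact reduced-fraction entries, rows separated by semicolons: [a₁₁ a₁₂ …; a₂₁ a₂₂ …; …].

T1 = [1 0 0 0; 0 -1 0 0; 0 0 1 0; 0 0 0 1]
T2·T1 = [-7/25 -24/25 0 0; -24/25 7/25 0 0; 0 0 1 0; 0 0 0 1]
T3·…·T1 = [-21/25 -72/25 0 0; -36/25 21/50 0 0; 0 0 -1 0; 0 0 0 1]
T4·…·T1 = [-21/25 -72/25 0 0; -288/425 84/425 -15/17 0; 108/85 -63/170 -8/17 0; 0 0 0 1]

T = [-21/25 -72/25 0 0; -288/425 84/425 -15/17 0; 108/85 -63/170 -8/17 0; 0 0 0 1]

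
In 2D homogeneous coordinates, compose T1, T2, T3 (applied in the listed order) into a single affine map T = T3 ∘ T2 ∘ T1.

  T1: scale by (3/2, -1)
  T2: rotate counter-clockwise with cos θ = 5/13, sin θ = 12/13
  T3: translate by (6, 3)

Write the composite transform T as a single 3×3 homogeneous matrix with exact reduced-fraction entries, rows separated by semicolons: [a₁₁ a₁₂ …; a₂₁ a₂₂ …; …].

T = [15/26 12/13 6; 18/13 -5/13 3; 0 0 1]

T1 = [3/2 0 0; 0 -1 0; 0 0 1]
T2·T1 = [15/26 12/13 0; 18/13 -5/13 0; 0 0 1]
T3·…·T1 = [15/26 12/13 6; 18/13 -5/13 3; 0 0 1]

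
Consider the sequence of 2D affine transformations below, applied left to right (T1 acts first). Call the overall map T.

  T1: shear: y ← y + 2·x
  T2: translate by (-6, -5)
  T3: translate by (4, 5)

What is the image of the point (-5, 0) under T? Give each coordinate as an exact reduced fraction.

T1 shear: y ← y + 2·x: (-5, 0) → (-5, -10)
T2 translate by (-6, -5): (-5, -10) → (-11, -15)
T3 translate by (4, 5): (-11, -15) → (-7, -10)

T(p) = (-7, -10)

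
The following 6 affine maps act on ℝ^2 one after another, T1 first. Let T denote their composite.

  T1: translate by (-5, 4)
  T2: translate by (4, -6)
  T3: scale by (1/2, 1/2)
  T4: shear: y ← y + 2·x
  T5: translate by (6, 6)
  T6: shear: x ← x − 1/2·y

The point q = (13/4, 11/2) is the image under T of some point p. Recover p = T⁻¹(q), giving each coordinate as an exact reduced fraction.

T1 = [1 0 -5; 0 1 4; 0 0 1]
T2·T1 = [1 0 -1; 0 1 -2; 0 0 1]
T3·…·T1 = [1/2 0 -1/2; 0 1/2 -1; 0 0 1]
T4·…·T1 = [1/2 0 -1/2; 1 1/2 -2; 0 0 1]
T5·…·T1 = [1/2 0 11/2; 1 1/2 4; 0 0 1]
T6·…·T1 = [0 -1/4 7/2; 1 1/2 4; 0 0 1]
det M = 1/4; M⁻¹ = [2 1 -11; -4 0 14; 0 0 1]
M⁻¹ · (13/4, 11/2)ᵀ = (1, 1)ᵀ

p = (1, 1)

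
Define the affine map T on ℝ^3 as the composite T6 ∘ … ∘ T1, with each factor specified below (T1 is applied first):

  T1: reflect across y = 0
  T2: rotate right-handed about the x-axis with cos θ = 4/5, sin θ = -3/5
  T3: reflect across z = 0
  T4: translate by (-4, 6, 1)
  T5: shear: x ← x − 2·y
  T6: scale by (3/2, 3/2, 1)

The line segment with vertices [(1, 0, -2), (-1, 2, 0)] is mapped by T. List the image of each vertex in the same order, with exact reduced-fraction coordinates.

image vertices: (-189/10, 36/5, 13/5), (-207/10, 33/5, -1/5)

T1 reflect across y = 0: (1, 0, -2) → (1, 0, -2); (-1, 2, 0) → (-1, -2, 0)
T2 rotate right-handed about the x-axis with cos θ = 4/5, sin θ = -3/5: (1, 0, -2) → (1, -6/5, -8/5); (-1, -2, 0) → (-1, -8/5, 6/5)
T3 reflect across z = 0: (1, -6/5, -8/5) → (1, -6/5, 8/5); (-1, -8/5, 6/5) → (-1, -8/5, -6/5)
T4 translate by (-4, 6, 1): (1, -6/5, 8/5) → (-3, 24/5, 13/5); (-1, -8/5, -6/5) → (-5, 22/5, -1/5)
T5 shear: x ← x − 2·y: (-3, 24/5, 13/5) → (-63/5, 24/5, 13/5); (-5, 22/5, -1/5) → (-69/5, 22/5, -1/5)
T6 scale by (3/2, 3/2, 1): (-63/5, 24/5, 13/5) → (-189/10, 36/5, 13/5); (-69/5, 22/5, -1/5) → (-207/10, 33/5, -1/5)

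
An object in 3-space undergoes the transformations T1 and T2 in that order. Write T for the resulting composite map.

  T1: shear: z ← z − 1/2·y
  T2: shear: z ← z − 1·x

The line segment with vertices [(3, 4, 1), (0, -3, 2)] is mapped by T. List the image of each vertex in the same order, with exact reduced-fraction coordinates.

image vertices: (3, 4, -4), (0, -3, 7/2)

T1 shear: z ← z − 1/2·y: (3, 4, 1) → (3, 4, -1); (0, -3, 2) → (0, -3, 7/2)
T2 shear: z ← z − 1·x: (3, 4, -1) → (3, 4, -4); (0, -3, 7/2) → (0, -3, 7/2)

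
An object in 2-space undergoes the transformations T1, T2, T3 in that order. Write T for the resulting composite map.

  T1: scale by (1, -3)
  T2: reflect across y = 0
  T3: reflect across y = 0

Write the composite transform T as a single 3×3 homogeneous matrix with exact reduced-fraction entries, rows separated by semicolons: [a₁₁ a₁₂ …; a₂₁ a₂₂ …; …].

T1 = [1 0 0; 0 -3 0; 0 0 1]
T2·T1 = [1 0 0; 0 3 0; 0 0 1]
T3·…·T1 = [1 0 0; 0 -3 0; 0 0 1]

T = [1 0 0; 0 -3 0; 0 0 1]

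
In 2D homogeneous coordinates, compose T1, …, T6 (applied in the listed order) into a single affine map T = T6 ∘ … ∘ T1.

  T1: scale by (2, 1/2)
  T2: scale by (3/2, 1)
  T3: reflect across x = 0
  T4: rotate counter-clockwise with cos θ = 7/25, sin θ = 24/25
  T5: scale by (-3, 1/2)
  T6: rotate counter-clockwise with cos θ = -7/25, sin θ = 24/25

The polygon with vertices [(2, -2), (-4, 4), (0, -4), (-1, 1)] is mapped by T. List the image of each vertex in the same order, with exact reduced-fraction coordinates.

T1 scale by (2, 1/2): (2, -2) → (4, -1); (-4, 4) → (-8, 2); (0, -4) → (0, -2); (-1, 1) → (-2, 1/2)
T2 scale by (3/2, 1): (4, -1) → (6, -1); (-8, 2) → (-12, 2); (0, -2) → (0, -2); (-2, 1/2) → (-3, 1/2)
T3 reflect across x = 0: (6, -1) → (-6, -1); (-12, 2) → (12, 2); (0, -2) → (0, -2); (-3, 1/2) → (3, 1/2)
T4 rotate counter-clockwise with cos θ = 7/25, sin θ = 24/25: (-6, -1) → (-18/25, -151/25); (12, 2) → (36/25, 302/25); (0, -2) → (48/25, -14/25); (3, 1/2) → (9/25, 151/50)
T5 scale by (-3, 1/2): (-18/25, -151/25) → (54/25, -151/50); (36/25, 302/25) → (-108/25, 151/25); (48/25, -14/25) → (-144/25, -7/25); (9/25, 151/50) → (-27/25, 151/100)
T6 rotate counter-clockwise with cos θ = -7/25, sin θ = 24/25: (54/25, -151/50) → (1434/625, 3649/1250); (-108/25, 151/25) → (-2868/625, -3649/625); (-144/25, -7/25) → (1176/625, -3407/625); (-27/25, 151/100) → (-717/625, -3649/2500)

image vertices: (1434/625, 3649/1250), (-2868/625, -3649/625), (1176/625, -3407/625), (-717/625, -3649/2500)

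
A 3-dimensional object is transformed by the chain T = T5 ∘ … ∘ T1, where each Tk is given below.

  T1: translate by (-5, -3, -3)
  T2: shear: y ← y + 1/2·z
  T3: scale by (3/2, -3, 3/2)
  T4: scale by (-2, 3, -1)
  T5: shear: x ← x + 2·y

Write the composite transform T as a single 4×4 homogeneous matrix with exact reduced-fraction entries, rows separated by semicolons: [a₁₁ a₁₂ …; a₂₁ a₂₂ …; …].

T = [-3 -18 -9 96; 0 -9 -9/2 81/2; 0 0 -3/2 9/2; 0 0 0 1]

T1 = [1 0 0 -5; 0 1 0 -3; 0 0 1 -3; 0 0 0 1]
T2·T1 = [1 0 0 -5; 0 1 1/2 -9/2; 0 0 1 -3; 0 0 0 1]
T3·…·T1 = [3/2 0 0 -15/2; 0 -3 -3/2 27/2; 0 0 3/2 -9/2; 0 0 0 1]
T4·…·T1 = [-3 0 0 15; 0 -9 -9/2 81/2; 0 0 -3/2 9/2; 0 0 0 1]
T5·…·T1 = [-3 -18 -9 96; 0 -9 -9/2 81/2; 0 0 -3/2 9/2; 0 0 0 1]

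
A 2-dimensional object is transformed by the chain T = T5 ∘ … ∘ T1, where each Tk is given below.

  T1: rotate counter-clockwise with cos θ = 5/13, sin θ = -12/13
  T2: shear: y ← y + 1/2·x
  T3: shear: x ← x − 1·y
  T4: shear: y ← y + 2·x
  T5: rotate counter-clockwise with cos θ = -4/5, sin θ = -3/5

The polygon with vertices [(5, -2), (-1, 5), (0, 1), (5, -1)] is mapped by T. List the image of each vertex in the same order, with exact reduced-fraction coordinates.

image vertices: (-27/26, -199/26), (349/130, -307/130), (7/13, -11/13), (-1/2, -17/2)

T1 rotate counter-clockwise with cos θ = 5/13, sin θ = -12/13: (5, -2) → (1/13, -70/13); (-1, 5) → (55/13, 37/13); (0, 1) → (12/13, 5/13); (5, -1) → (1, -5)
T2 shear: y ← y + 1/2·x: (1/13, -70/13) → (1/13, -139/26); (55/13, 37/13) → (55/13, 129/26); (12/13, 5/13) → (12/13, 11/13); (1, -5) → (1, -9/2)
T3 shear: x ← x − 1·y: (1/13, -139/26) → (141/26, -139/26); (55/13, 129/26) → (-19/26, 129/26); (12/13, 11/13) → (1/13, 11/13); (1, -9/2) → (11/2, -9/2)
T4 shear: y ← y + 2·x: (141/26, -139/26) → (141/26, 11/2); (-19/26, 129/26) → (-19/26, 7/2); (1/13, 11/13) → (1/13, 1); (11/2, -9/2) → (11/2, 13/2)
T5 rotate counter-clockwise with cos θ = -4/5, sin θ = -3/5: (141/26, 11/2) → (-27/26, -199/26); (-19/26, 7/2) → (349/130, -307/130); (1/13, 1) → (7/13, -11/13); (11/2, 13/2) → (-1/2, -17/2)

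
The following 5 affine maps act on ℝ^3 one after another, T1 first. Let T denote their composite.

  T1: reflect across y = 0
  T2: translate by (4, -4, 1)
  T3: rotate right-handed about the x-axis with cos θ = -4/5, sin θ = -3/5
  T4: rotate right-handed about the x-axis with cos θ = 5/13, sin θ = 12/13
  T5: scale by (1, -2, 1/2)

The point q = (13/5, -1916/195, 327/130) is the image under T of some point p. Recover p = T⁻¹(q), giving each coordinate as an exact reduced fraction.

T1 = [1 0 0 0; 0 -1 0 0; 0 0 1 0; 0 0 0 1]
T2·T1 = [1 0 0 4; 0 -1 0 -4; 0 0 1 1; 0 0 0 1]
T3·…·T1 = [1 0 0 4; 0 4/5 3/5 19/5; 0 3/5 -4/5 8/5; 0 0 0 1]
T4·…·T1 = [1 0 0 4; 0 -16/65 63/65 -1/65; 0 63/65 16/65 268/65; 0 0 0 1]
T5·…·T1 = [1 0 0 4; 0 32/65 -126/65 2/65; 0 63/130 8/65 134/65; 0 0 0 1]
det M = 1; M⁻¹ = [1 0 0 -4; 0 8/65 126/65 -4; 0 -63/130 32/65 -1; 0 0 0 1]
M⁻¹ · (13/5, -1916/195, 327/130)ᵀ = (-7/5, -1/3, 5)ᵀ

p = (-7/5, -1/3, 5)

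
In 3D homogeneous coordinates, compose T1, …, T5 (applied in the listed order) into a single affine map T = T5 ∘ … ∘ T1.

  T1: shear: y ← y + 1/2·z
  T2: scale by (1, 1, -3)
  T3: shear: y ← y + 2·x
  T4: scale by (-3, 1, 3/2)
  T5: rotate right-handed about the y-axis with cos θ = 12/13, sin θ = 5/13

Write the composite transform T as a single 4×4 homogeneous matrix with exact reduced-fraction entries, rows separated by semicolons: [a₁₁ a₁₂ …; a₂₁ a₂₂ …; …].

T1 = [1 0 0 0; 0 1 1/2 0; 0 0 1 0; 0 0 0 1]
T2·T1 = [1 0 0 0; 0 1 1/2 0; 0 0 -3 0; 0 0 0 1]
T3·…·T1 = [1 0 0 0; 2 1 1/2 0; 0 0 -3 0; 0 0 0 1]
T4·…·T1 = [-3 0 0 0; 2 1 1/2 0; 0 0 -9/2 0; 0 0 0 1]
T5·…·T1 = [-36/13 0 -45/26 0; 2 1 1/2 0; 15/13 0 -54/13 0; 0 0 0 1]

T = [-36/13 0 -45/26 0; 2 1 1/2 0; 15/13 0 -54/13 0; 0 0 0 1]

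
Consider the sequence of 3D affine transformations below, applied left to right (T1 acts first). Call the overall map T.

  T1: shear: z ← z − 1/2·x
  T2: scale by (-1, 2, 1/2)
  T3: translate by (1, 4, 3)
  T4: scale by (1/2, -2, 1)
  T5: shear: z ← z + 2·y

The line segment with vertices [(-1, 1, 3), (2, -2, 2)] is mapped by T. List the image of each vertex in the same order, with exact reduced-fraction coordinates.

image vertices: (1, -12, -77/4), (-1/2, 0, 7/2)

T1 shear: z ← z − 1/2·x: (-1, 1, 3) → (-1, 1, 7/2); (2, -2, 2) → (2, -2, 1)
T2 scale by (-1, 2, 1/2): (-1, 1, 7/2) → (1, 2, 7/4); (2, -2, 1) → (-2, -4, 1/2)
T3 translate by (1, 4, 3): (1, 2, 7/4) → (2, 6, 19/4); (-2, -4, 1/2) → (-1, 0, 7/2)
T4 scale by (1/2, -2, 1): (2, 6, 19/4) → (1, -12, 19/4); (-1, 0, 7/2) → (-1/2, 0, 7/2)
T5 shear: z ← z + 2·y: (1, -12, 19/4) → (1, -12, -77/4); (-1/2, 0, 7/2) → (-1/2, 0, 7/2)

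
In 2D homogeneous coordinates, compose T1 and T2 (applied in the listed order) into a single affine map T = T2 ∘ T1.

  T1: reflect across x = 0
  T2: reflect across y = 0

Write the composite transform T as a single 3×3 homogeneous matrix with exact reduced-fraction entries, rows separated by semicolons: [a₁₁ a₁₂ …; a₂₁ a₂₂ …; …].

T1 = [-1 0 0; 0 1 0; 0 0 1]
T2·T1 = [-1 0 0; 0 -1 0; 0 0 1]

T = [-1 0 0; 0 -1 0; 0 0 1]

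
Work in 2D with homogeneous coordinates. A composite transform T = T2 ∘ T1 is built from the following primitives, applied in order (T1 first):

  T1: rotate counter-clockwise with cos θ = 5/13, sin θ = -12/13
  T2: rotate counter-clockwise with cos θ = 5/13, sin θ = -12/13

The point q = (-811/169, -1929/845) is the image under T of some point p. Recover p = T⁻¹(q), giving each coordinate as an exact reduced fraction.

T1 = [5/13 12/13 0; -12/13 5/13 0; 0 0 1]
T2·T1 = [-119/169 120/169 0; -120/169 -119/169 0; 0 0 1]
det M = 1; M⁻¹ = [-119/169 -120/169 0; 120/169 -119/169 0; 0 0 1]
M⁻¹ · (-811/169, -1929/845)ᵀ = (5, -9/5)ᵀ

p = (5, -9/5)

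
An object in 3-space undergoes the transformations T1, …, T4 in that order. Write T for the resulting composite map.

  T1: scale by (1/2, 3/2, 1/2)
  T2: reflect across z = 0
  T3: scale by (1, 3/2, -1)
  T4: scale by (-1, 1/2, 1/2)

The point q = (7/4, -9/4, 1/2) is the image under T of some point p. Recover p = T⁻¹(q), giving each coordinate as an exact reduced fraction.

T1 = [1/2 0 0 0; 0 3/2 0 0; 0 0 1/2 0; 0 0 0 1]
T2·T1 = [1/2 0 0 0; 0 3/2 0 0; 0 0 -1/2 0; 0 0 0 1]
T3·…·T1 = [1/2 0 0 0; 0 9/4 0 0; 0 0 1/2 0; 0 0 0 1]
T4·…·T1 = [-1/2 0 0 0; 0 9/8 0 0; 0 0 1/4 0; 0 0 0 1]
det M = -9/64; M⁻¹ = [-2 0 0 0; 0 8/9 0 0; 0 0 4 0; 0 0 0 1]
M⁻¹ · (7/4, -9/4, 1/2)ᵀ = (-7/2, -2, 2)ᵀ

p = (-7/2, -2, 2)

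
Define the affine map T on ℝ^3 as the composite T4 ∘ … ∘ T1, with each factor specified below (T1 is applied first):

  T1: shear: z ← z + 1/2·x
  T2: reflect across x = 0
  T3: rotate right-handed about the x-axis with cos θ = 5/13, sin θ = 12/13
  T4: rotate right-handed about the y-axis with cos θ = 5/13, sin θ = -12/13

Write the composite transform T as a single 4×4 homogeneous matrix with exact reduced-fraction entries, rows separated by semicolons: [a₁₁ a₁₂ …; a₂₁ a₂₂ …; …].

T1 = [1 0 0 0; 0 1 0 0; 1/2 0 1 0; 0 0 0 1]
T2·T1 = [-1 0 0 0; 0 1 0 0; 1/2 0 1 0; 0 0 0 1]
T3·…·T1 = [-1 0 0 0; -6/13 5/13 -12/13 0; 5/26 12/13 5/13 0; 0 0 0 1]
T4·…·T1 = [-95/169 -144/169 -60/169 0; -6/13 5/13 -12/13 0; -287/338 60/169 25/169 0; 0 0 0 1]

T = [-95/169 -144/169 -60/169 0; -6/13 5/13 -12/13 0; -287/338 60/169 25/169 0; 0 0 0 1]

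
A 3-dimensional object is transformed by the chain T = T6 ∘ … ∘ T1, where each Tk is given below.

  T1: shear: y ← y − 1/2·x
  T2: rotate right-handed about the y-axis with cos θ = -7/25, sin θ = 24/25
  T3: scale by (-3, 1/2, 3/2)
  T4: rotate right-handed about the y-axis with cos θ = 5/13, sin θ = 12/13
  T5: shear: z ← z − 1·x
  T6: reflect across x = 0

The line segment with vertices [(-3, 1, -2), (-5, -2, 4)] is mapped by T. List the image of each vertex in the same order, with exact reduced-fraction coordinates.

image vertices: (-1953/325, 5/4, -456/65), (309/325, 1/4, 1143/65)

T1 shear: y ← y − 1/2·x: (-3, 1, -2) → (-3, 5/2, -2); (-5, -2, 4) → (-5, 1/2, 4)
T2 rotate right-handed about the y-axis with cos θ = -7/25, sin θ = 24/25: (-3, 5/2, -2) → (-27/25, 5/2, 86/25); (-5, 1/2, 4) → (131/25, 1/2, 92/25)
T3 scale by (-3, 1/2, 3/2): (-27/25, 5/2, 86/25) → (81/25, 5/4, 129/25); (131/25, 1/2, 92/25) → (-393/25, 1/4, 138/25)
T4 rotate right-handed about the y-axis with cos θ = 5/13, sin θ = 12/13: (81/25, 5/4, 129/25) → (1953/325, 5/4, -327/325); (-393/25, 1/4, 138/25) → (-309/325, 1/4, 5406/325)
T5 shear: z ← z − 1·x: (1953/325, 5/4, -327/325) → (1953/325, 5/4, -456/65); (-309/325, 1/4, 5406/325) → (-309/325, 1/4, 1143/65)
T6 reflect across x = 0: (1953/325, 5/4, -456/65) → (-1953/325, 5/4, -456/65); (-309/325, 1/4, 1143/65) → (309/325, 1/4, 1143/65)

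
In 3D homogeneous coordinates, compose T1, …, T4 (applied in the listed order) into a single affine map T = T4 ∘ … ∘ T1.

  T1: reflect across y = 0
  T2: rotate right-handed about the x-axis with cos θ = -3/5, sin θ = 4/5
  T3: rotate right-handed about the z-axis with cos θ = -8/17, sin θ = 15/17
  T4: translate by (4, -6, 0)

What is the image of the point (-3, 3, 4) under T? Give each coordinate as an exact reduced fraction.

T1 reflect across y = 0: (-3, 3, 4) → (-3, -3, 4)
T2 rotate right-handed about the x-axis with cos θ = -3/5, sin θ = 4/5: (-3, -3, 4) → (-3, -7/5, -24/5)
T3 rotate right-handed about the z-axis with cos θ = -8/17, sin θ = 15/17: (-3, -7/5, -24/5) → (45/17, -169/85, -24/5)
T4 translate by (4, -6, 0): (45/17, -169/85, -24/5) → (113/17, -679/85, -24/5)

T(p) = (113/17, -679/85, -24/5)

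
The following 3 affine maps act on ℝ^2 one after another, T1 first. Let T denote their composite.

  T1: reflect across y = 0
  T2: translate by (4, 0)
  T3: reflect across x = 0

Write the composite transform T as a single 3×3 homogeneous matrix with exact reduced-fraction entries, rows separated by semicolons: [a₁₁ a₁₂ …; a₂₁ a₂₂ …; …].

T = [-1 0 -4; 0 -1 0; 0 0 1]

T1 = [1 0 0; 0 -1 0; 0 0 1]
T2·T1 = [1 0 4; 0 -1 0; 0 0 1]
T3·…·T1 = [-1 0 -4; 0 -1 0; 0 0 1]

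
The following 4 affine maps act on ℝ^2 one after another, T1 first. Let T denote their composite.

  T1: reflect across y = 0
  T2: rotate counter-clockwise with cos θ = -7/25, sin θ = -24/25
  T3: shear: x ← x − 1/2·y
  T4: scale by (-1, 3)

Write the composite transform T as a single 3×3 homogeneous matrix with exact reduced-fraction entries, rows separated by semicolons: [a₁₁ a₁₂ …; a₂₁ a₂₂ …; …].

T = [-1/5 11/10 0; -72/25 21/25 0; 0 0 1]

T1 = [1 0 0; 0 -1 0; 0 0 1]
T2·T1 = [-7/25 -24/25 0; -24/25 7/25 0; 0 0 1]
T3·…·T1 = [1/5 -11/10 0; -24/25 7/25 0; 0 0 1]
T4·…·T1 = [-1/5 11/10 0; -72/25 21/25 0; 0 0 1]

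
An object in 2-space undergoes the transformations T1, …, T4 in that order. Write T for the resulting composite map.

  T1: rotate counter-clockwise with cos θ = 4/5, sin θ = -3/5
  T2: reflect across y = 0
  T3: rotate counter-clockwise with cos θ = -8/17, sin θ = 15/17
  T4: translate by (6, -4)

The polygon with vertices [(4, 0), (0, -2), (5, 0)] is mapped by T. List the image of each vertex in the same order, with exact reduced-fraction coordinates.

T1 rotate counter-clockwise with cos θ = 4/5, sin θ = -3/5: (4, 0) → (16/5, -12/5); (0, -2) → (-6/5, -8/5); (5, 0) → (4, -3)
T2 reflect across y = 0: (16/5, -12/5) → (16/5, 12/5); (-6/5, -8/5) → (-6/5, 8/5); (4, -3) → (4, 3)
T3 rotate counter-clockwise with cos θ = -8/17, sin θ = 15/17: (16/5, 12/5) → (-308/85, 144/85); (-6/5, 8/5) → (-72/85, -154/85); (4, 3) → (-77/17, 36/17)
T4 translate by (6, -4): (-308/85, 144/85) → (202/85, -196/85); (-72/85, -154/85) → (438/85, -494/85); (-77/17, 36/17) → (25/17, -32/17)

image vertices: (202/85, -196/85), (438/85, -494/85), (25/17, -32/17)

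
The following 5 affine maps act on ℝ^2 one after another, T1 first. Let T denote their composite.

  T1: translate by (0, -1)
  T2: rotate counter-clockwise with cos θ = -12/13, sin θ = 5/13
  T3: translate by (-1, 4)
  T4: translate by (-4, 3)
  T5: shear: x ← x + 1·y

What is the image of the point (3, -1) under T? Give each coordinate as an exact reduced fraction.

T(p) = (3, 10)

T1 translate by (0, -1): (3, -1) → (3, -2)
T2 rotate counter-clockwise with cos θ = -12/13, sin θ = 5/13: (3, -2) → (-2, 3)
T3 translate by (-1, 4): (-2, 3) → (-3, 7)
T4 translate by (-4, 3): (-3, 7) → (-7, 10)
T5 shear: x ← x + 1·y: (-7, 10) → (3, 10)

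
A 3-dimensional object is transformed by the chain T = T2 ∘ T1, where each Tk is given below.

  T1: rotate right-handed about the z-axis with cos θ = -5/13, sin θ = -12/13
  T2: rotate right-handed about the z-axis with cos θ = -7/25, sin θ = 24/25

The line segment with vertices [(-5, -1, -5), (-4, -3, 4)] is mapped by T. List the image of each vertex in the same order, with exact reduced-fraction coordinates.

image vertices: (-127/25, -11/25, -5), (-56/13, -33/13, 4)

T1 rotate right-handed about the z-axis with cos θ = -5/13, sin θ = -12/13: (-5, -1, -5) → (1, 5, -5); (-4, -3, 4) → (-16/13, 63/13, 4)
T2 rotate right-handed about the z-axis with cos θ = -7/25, sin θ = 24/25: (1, 5, -5) → (-127/25, -11/25, -5); (-16/13, 63/13, 4) → (-56/13, -33/13, 4)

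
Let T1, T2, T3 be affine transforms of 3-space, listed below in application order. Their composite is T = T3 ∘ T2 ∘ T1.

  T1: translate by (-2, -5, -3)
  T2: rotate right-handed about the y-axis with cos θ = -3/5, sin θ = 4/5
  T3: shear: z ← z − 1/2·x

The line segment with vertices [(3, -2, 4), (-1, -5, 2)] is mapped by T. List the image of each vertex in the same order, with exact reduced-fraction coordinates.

image vertices: (1/5, -7, -3/2), (1, -10, 5/2)

T1 translate by (-2, -5, -3): (3, -2, 4) → (1, -7, 1); (-1, -5, 2) → (-3, -10, -1)
T2 rotate right-handed about the y-axis with cos θ = -3/5, sin θ = 4/5: (1, -7, 1) → (1/5, -7, -7/5); (-3, -10, -1) → (1, -10, 3)
T3 shear: z ← z − 1/2·x: (1/5, -7, -7/5) → (1/5, -7, -3/2); (1, -10, 3) → (1, -10, 5/2)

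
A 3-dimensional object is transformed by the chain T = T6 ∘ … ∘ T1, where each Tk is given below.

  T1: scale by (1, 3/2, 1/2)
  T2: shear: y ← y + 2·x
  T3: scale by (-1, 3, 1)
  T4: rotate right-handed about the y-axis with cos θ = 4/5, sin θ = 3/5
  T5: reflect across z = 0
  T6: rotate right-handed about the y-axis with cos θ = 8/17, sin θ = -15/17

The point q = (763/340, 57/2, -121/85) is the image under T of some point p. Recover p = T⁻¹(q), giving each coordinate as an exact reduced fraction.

p = (7/4, 4, 4)

T1 = [1 0 0 0; 0 3/2 0 0; 0 0 1/2 0; 0 0 0 1]
T2·T1 = [1 0 0 0; 2 3/2 0 0; 0 0 1/2 0; 0 0 0 1]
T3·…·T1 = [-1 0 0 0; 6 9/2 0 0; 0 0 1/2 0; 0 0 0 1]
T4·…·T1 = [-4/5 0 3/10 0; 6 9/2 0 0; 3/5 0 2/5 0; 0 0 0 1]
T5·…·T1 = [-4/5 0 3/10 0; 6 9/2 0 0; -3/5 0 -2/5 0; 0 0 0 1]
T6·…·T1 = [13/85 0 42/85 0; 6 9/2 0 0; -84/85 0 13/170 0; 0 0 0 1]
det M = 9/4; M⁻¹ = [13/85 0 -84/85 0; -52/255 2/9 112/85 0; 168/85 0 26/85 0; 0 0 0 1]
M⁻¹ · (763/340, 57/2, -121/85)ᵀ = (7/4, 4, 4)ᵀ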